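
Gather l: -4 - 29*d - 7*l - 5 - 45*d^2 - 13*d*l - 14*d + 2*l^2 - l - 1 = -45*d^2 - 43*d + 2*l^2 + l*(-13*d - 8) - 10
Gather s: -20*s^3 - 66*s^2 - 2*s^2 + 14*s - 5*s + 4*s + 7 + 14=-20*s^3 - 68*s^2 + 13*s + 21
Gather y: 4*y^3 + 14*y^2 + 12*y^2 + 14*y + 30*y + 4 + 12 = 4*y^3 + 26*y^2 + 44*y + 16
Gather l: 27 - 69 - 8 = -50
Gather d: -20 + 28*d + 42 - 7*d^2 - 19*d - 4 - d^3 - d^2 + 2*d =-d^3 - 8*d^2 + 11*d + 18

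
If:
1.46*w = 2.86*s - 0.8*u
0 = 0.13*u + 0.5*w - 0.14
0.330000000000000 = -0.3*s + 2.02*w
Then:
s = 0.19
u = 0.34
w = 0.19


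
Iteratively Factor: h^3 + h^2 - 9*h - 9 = (h - 3)*(h^2 + 4*h + 3) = (h - 3)*(h + 1)*(h + 3)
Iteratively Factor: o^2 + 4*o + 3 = (o + 3)*(o + 1)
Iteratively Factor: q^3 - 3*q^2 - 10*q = (q + 2)*(q^2 - 5*q) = (q - 5)*(q + 2)*(q)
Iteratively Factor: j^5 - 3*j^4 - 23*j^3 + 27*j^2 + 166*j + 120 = (j - 5)*(j^4 + 2*j^3 - 13*j^2 - 38*j - 24) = (j - 5)*(j + 3)*(j^3 - j^2 - 10*j - 8) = (j - 5)*(j + 1)*(j + 3)*(j^2 - 2*j - 8) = (j - 5)*(j + 1)*(j + 2)*(j + 3)*(j - 4)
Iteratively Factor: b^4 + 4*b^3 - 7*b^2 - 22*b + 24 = (b - 1)*(b^3 + 5*b^2 - 2*b - 24) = (b - 1)*(b + 3)*(b^2 + 2*b - 8) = (b - 2)*(b - 1)*(b + 3)*(b + 4)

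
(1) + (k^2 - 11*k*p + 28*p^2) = k^2 - 11*k*p + 28*p^2 + 1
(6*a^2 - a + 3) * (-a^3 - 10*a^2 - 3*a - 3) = -6*a^5 - 59*a^4 - 11*a^3 - 45*a^2 - 6*a - 9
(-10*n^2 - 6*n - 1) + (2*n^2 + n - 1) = -8*n^2 - 5*n - 2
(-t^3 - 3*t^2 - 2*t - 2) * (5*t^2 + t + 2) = -5*t^5 - 16*t^4 - 15*t^3 - 18*t^2 - 6*t - 4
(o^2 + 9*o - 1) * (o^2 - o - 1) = o^4 + 8*o^3 - 11*o^2 - 8*o + 1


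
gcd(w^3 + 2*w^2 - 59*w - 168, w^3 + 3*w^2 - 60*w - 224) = w^2 - w - 56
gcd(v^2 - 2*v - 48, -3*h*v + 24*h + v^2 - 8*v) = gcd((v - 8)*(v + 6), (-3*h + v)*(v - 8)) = v - 8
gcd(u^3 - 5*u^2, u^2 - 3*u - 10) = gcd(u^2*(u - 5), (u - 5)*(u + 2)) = u - 5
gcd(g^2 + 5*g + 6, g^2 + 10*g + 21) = g + 3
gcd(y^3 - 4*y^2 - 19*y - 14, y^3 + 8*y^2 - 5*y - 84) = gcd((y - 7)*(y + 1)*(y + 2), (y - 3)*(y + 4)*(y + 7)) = 1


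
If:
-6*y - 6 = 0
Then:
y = -1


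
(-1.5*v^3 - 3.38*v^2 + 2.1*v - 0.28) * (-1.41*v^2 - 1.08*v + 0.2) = 2.115*v^5 + 6.3858*v^4 + 0.389400000000001*v^3 - 2.5492*v^2 + 0.7224*v - 0.056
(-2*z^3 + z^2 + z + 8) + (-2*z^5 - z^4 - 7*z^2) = -2*z^5 - z^4 - 2*z^3 - 6*z^2 + z + 8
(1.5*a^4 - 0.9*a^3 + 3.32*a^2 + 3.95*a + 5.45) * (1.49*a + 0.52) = 2.235*a^5 - 0.561*a^4 + 4.4788*a^3 + 7.6119*a^2 + 10.1745*a + 2.834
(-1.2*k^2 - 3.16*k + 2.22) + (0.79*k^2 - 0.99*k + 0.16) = -0.41*k^2 - 4.15*k + 2.38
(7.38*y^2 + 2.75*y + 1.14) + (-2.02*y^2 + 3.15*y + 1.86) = 5.36*y^2 + 5.9*y + 3.0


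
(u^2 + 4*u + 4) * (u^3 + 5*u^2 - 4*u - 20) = u^5 + 9*u^4 + 20*u^3 - 16*u^2 - 96*u - 80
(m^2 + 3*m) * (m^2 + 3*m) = m^4 + 6*m^3 + 9*m^2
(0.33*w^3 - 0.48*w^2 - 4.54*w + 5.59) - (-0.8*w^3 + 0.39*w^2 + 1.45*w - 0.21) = 1.13*w^3 - 0.87*w^2 - 5.99*w + 5.8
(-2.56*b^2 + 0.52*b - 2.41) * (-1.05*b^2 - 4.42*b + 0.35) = 2.688*b^4 + 10.7692*b^3 - 0.663899999999999*b^2 + 10.8342*b - 0.8435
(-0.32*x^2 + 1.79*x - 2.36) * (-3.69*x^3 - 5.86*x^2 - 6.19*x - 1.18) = 1.1808*x^5 - 4.7299*x^4 + 0.199799999999998*x^3 + 3.1271*x^2 + 12.4962*x + 2.7848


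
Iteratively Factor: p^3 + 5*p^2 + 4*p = (p + 1)*(p^2 + 4*p) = p*(p + 1)*(p + 4)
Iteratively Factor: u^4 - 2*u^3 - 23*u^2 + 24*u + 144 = (u - 4)*(u^3 + 2*u^2 - 15*u - 36) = (u - 4)^2*(u^2 + 6*u + 9) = (u - 4)^2*(u + 3)*(u + 3)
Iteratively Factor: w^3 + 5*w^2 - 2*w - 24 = (w - 2)*(w^2 + 7*w + 12) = (w - 2)*(w + 3)*(w + 4)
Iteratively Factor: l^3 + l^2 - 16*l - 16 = (l - 4)*(l^2 + 5*l + 4) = (l - 4)*(l + 1)*(l + 4)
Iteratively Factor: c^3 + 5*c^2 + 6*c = (c)*(c^2 + 5*c + 6) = c*(c + 3)*(c + 2)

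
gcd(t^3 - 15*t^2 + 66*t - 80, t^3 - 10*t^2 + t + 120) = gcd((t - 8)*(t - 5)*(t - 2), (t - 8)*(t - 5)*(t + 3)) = t^2 - 13*t + 40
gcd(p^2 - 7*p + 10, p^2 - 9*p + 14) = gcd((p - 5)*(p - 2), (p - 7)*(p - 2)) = p - 2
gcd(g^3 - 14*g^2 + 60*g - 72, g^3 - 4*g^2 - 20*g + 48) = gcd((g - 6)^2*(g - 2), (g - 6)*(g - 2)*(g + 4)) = g^2 - 8*g + 12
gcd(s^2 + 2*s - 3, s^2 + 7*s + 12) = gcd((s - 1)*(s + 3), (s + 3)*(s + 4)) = s + 3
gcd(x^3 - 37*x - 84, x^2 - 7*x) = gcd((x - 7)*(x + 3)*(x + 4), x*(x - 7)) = x - 7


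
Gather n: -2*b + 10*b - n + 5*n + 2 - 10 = 8*b + 4*n - 8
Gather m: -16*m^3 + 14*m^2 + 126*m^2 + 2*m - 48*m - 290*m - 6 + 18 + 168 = -16*m^3 + 140*m^2 - 336*m + 180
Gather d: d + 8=d + 8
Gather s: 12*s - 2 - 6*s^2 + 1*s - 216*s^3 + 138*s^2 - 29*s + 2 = -216*s^3 + 132*s^2 - 16*s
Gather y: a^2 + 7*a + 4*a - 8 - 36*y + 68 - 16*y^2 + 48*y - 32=a^2 + 11*a - 16*y^2 + 12*y + 28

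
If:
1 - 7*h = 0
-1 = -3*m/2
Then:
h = 1/7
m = 2/3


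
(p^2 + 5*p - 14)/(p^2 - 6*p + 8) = (p + 7)/(p - 4)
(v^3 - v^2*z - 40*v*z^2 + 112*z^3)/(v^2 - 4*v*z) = v + 3*z - 28*z^2/v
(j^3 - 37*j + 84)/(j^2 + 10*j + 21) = (j^2 - 7*j + 12)/(j + 3)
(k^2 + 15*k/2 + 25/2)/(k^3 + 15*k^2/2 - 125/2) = (2*k + 5)/(2*k^2 + 5*k - 25)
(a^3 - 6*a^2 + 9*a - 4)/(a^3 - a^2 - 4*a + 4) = (a^2 - 5*a + 4)/(a^2 - 4)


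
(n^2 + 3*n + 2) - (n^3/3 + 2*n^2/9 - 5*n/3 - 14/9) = -n^3/3 + 7*n^2/9 + 14*n/3 + 32/9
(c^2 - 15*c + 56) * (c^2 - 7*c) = c^4 - 22*c^3 + 161*c^2 - 392*c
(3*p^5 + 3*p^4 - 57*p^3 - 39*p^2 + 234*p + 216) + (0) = 3*p^5 + 3*p^4 - 57*p^3 - 39*p^2 + 234*p + 216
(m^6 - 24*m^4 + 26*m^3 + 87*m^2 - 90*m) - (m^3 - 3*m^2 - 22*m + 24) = m^6 - 24*m^4 + 25*m^3 + 90*m^2 - 68*m - 24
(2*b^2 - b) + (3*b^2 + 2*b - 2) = 5*b^2 + b - 2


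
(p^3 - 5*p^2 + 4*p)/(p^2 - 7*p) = (p^2 - 5*p + 4)/(p - 7)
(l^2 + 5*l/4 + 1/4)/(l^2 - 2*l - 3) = (l + 1/4)/(l - 3)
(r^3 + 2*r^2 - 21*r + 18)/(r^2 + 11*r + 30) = (r^2 - 4*r + 3)/(r + 5)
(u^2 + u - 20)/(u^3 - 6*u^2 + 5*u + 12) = (u + 5)/(u^2 - 2*u - 3)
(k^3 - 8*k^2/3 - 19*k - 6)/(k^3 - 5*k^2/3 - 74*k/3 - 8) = (k + 3)/(k + 4)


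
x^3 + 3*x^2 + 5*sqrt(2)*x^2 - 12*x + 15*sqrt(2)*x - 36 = (x + 3)*(x - sqrt(2))*(x + 6*sqrt(2))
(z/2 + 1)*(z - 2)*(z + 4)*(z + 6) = z^4/2 + 5*z^3 + 10*z^2 - 20*z - 48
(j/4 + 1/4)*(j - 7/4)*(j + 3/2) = j^3/4 + 3*j^2/16 - 23*j/32 - 21/32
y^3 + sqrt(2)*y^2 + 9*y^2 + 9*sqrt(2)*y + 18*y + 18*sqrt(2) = (y + 3)*(y + 6)*(y + sqrt(2))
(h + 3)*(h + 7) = h^2 + 10*h + 21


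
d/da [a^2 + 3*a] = 2*a + 3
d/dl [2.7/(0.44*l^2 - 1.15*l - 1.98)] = (3.105 - 2.376*l)/(-0.44*l^2 + 1.15*l + 1.98)^2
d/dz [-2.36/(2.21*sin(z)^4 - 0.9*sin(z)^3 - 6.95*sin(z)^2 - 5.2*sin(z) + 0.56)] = (20.8624*sin(z)^3 - 6.372*sin(z)^2 - 32.804*sin(z) - 12.272)*cos(z)/(-2.21*sin(z)^4 + 0.9*sin(z)^3 + 6.95*sin(z)^2 + 5.2*sin(z) - 0.56)^2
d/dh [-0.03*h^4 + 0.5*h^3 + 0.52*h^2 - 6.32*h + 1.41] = -0.12*h^3 + 1.5*h^2 + 1.04*h - 6.32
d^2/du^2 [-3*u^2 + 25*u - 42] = -6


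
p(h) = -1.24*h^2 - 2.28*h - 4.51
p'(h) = -2.48*h - 2.28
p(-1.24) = -3.59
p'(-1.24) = 0.80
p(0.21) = -5.04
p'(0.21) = -2.80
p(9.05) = -126.70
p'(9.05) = -24.72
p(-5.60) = -30.63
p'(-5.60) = 11.61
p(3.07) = -23.20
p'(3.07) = -9.89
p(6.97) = -80.64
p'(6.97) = -19.57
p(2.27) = -16.08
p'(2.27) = -7.91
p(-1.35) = -3.69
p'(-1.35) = 1.07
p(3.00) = -22.51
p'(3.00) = -9.72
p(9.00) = -125.47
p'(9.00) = -24.60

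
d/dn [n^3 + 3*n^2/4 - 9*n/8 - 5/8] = 3*n^2 + 3*n/2 - 9/8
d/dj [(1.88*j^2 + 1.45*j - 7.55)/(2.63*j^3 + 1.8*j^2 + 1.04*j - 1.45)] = (-4.9444*j^4 - 7.627*j^3 + 58.9147*j^2 + 21.728*j + 5.7495)/(6.9169*j^6 + 9.468*j^5 + 8.7104*j^4 - 3.883*j^3 - 4.1384*j^2 - 3.016*j + 2.1025)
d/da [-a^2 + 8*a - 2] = 8 - 2*a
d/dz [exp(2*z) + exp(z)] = (2*exp(z) + 1)*exp(z)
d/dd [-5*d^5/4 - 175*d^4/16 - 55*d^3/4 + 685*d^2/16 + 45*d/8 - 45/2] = -25*d^4/4 - 175*d^3/4 - 165*d^2/4 + 685*d/8 + 45/8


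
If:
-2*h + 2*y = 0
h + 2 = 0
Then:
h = -2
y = -2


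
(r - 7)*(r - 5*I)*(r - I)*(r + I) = r^4 - 7*r^3 - 5*I*r^3 + r^2 + 35*I*r^2 - 7*r - 5*I*r + 35*I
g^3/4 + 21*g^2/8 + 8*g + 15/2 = (g/4 + 1/2)*(g + 5/2)*(g + 6)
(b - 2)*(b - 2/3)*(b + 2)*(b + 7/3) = b^4 + 5*b^3/3 - 50*b^2/9 - 20*b/3 + 56/9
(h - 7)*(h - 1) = h^2 - 8*h + 7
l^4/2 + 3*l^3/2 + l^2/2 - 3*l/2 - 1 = (l/2 + 1/2)*(l - 1)*(l + 1)*(l + 2)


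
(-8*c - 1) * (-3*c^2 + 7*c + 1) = 24*c^3 - 53*c^2 - 15*c - 1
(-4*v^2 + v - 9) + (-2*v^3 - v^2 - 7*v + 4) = -2*v^3 - 5*v^2 - 6*v - 5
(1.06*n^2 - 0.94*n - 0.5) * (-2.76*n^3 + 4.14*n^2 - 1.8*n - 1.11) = -2.9256*n^5 + 6.9828*n^4 - 4.4196*n^3 - 1.5546*n^2 + 1.9434*n + 0.555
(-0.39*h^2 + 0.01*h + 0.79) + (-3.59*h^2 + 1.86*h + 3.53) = -3.98*h^2 + 1.87*h + 4.32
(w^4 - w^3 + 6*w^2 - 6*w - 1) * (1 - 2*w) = -2*w^5 + 3*w^4 - 13*w^3 + 18*w^2 - 4*w - 1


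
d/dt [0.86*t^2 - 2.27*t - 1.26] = 1.72*t - 2.27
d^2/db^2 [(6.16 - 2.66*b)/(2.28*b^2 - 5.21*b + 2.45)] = (-(2.66*b - 6.16)*(4.56*b - 5.21)*(9.12*b - 10.42) + (36.3888*b - 55.8068)*(2.28*b^2 - 5.21*b + 2.45))/(2.28*b^2 - 5.21*b + 2.45)^3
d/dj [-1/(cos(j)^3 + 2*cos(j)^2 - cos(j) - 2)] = (-3*cos(j)^2 - 4*cos(j) + 1)/((cos(j) + 2)^2*sin(j)^3)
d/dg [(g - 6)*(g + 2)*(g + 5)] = 3*g^2 + 2*g - 32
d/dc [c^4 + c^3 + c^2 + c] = 4*c^3 + 3*c^2 + 2*c + 1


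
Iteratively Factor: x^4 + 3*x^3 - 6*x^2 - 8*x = (x + 4)*(x^3 - x^2 - 2*x) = (x + 1)*(x + 4)*(x^2 - 2*x) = (x - 2)*(x + 1)*(x + 4)*(x)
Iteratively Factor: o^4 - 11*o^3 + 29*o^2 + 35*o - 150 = (o - 3)*(o^3 - 8*o^2 + 5*o + 50) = (o - 5)*(o - 3)*(o^2 - 3*o - 10) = (o - 5)^2*(o - 3)*(o + 2)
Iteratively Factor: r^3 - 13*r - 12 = (r + 1)*(r^2 - r - 12) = (r + 1)*(r + 3)*(r - 4)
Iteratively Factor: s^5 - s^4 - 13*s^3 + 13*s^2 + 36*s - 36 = (s - 3)*(s^4 + 2*s^3 - 7*s^2 - 8*s + 12) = (s - 3)*(s - 1)*(s^3 + 3*s^2 - 4*s - 12) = (s - 3)*(s - 2)*(s - 1)*(s^2 + 5*s + 6) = (s - 3)*(s - 2)*(s - 1)*(s + 3)*(s + 2)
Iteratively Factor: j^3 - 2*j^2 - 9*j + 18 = (j - 3)*(j^2 + j - 6) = (j - 3)*(j + 3)*(j - 2)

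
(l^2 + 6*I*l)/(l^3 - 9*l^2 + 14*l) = (l + 6*I)/(l^2 - 9*l + 14)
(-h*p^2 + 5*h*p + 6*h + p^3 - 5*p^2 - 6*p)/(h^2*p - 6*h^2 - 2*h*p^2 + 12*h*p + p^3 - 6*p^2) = (p + 1)/(-h + p)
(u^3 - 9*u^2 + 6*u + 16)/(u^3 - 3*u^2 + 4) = (u - 8)/(u - 2)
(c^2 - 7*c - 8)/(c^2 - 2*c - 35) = (-c^2 + 7*c + 8)/(-c^2 + 2*c + 35)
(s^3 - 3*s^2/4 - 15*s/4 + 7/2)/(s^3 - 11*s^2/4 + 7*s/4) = (s + 2)/s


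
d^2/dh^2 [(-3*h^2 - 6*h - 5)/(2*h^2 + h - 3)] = 4*(-9*h^3 - 57*h^2 - 69*h - 40)/(8*h^6 + 12*h^5 - 30*h^4 - 35*h^3 + 45*h^2 + 27*h - 27)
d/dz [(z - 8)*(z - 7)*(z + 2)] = 3*z^2 - 26*z + 26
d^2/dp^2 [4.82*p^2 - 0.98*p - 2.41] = 9.64000000000000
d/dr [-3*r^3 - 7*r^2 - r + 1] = -9*r^2 - 14*r - 1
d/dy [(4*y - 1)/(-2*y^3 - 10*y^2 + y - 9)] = (-8*y^3 - 40*y^2 + 4*y + (4*y - 1)*(6*y^2 + 20*y - 1) - 36)/(2*y^3 + 10*y^2 - y + 9)^2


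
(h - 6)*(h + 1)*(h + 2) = h^3 - 3*h^2 - 16*h - 12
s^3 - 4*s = s*(s - 2)*(s + 2)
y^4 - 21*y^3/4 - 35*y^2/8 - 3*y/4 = y*(y - 6)*(y + 1/4)*(y + 1/2)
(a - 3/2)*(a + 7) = a^2 + 11*a/2 - 21/2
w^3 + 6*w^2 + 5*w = w*(w + 1)*(w + 5)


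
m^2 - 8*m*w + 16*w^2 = (m - 4*w)^2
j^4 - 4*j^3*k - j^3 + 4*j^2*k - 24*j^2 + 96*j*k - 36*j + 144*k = (j - 6)*(j + 2)*(j + 3)*(j - 4*k)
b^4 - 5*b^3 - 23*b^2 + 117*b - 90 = (b - 6)*(b - 3)*(b - 1)*(b + 5)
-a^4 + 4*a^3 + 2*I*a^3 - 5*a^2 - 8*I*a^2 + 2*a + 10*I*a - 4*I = (a - 2)*(a - 2*I)*(I*a - I)^2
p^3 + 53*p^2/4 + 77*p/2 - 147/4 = (p - 3/4)*(p + 7)^2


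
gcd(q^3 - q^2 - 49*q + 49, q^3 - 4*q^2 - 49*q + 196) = q^2 - 49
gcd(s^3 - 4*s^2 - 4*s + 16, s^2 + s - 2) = s + 2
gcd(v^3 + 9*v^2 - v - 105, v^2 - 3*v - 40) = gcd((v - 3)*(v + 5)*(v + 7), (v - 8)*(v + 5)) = v + 5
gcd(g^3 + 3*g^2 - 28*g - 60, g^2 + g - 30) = g^2 + g - 30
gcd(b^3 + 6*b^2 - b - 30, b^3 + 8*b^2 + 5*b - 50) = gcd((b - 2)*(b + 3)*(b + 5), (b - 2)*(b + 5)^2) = b^2 + 3*b - 10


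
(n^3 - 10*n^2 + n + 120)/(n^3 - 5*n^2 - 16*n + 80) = (n^2 - 5*n - 24)/(n^2 - 16)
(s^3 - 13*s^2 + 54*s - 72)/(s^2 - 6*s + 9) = (s^2 - 10*s + 24)/(s - 3)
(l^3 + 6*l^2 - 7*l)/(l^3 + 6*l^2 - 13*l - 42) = l*(l - 1)/(l^2 - l - 6)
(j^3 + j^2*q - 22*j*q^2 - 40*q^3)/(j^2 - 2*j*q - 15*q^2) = (j^2 + 6*j*q + 8*q^2)/(j + 3*q)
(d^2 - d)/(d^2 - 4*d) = (d - 1)/(d - 4)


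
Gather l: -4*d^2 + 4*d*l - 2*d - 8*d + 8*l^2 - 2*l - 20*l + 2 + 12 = -4*d^2 - 10*d + 8*l^2 + l*(4*d - 22) + 14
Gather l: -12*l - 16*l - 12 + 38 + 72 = 98 - 28*l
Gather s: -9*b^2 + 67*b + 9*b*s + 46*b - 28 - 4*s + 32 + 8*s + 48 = -9*b^2 + 113*b + s*(9*b + 4) + 52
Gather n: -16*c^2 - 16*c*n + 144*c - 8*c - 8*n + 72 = -16*c^2 + 136*c + n*(-16*c - 8) + 72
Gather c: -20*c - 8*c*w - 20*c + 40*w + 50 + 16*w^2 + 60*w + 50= c*(-8*w - 40) + 16*w^2 + 100*w + 100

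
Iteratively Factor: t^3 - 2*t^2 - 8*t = (t - 4)*(t^2 + 2*t) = (t - 4)*(t + 2)*(t)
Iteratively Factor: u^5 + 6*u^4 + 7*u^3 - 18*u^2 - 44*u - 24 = (u + 2)*(u^4 + 4*u^3 - u^2 - 16*u - 12) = (u + 2)^2*(u^3 + 2*u^2 - 5*u - 6) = (u + 1)*(u + 2)^2*(u^2 + u - 6) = (u - 2)*(u + 1)*(u + 2)^2*(u + 3)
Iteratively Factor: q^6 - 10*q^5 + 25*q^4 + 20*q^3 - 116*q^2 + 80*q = (q - 4)*(q^5 - 6*q^4 + q^3 + 24*q^2 - 20*q) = (q - 5)*(q - 4)*(q^4 - q^3 - 4*q^2 + 4*q) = q*(q - 5)*(q - 4)*(q^3 - q^2 - 4*q + 4) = q*(q - 5)*(q - 4)*(q + 2)*(q^2 - 3*q + 2) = q*(q - 5)*(q - 4)*(q - 1)*(q + 2)*(q - 2)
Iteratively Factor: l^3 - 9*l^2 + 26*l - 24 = (l - 4)*(l^2 - 5*l + 6) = (l - 4)*(l - 2)*(l - 3)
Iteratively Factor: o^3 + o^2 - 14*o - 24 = (o + 2)*(o^2 - o - 12) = (o - 4)*(o + 2)*(o + 3)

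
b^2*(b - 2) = b^3 - 2*b^2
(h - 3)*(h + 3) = h^2 - 9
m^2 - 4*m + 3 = (m - 3)*(m - 1)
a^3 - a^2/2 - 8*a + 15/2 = (a - 5/2)*(a - 1)*(a + 3)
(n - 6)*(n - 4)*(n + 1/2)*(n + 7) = n^4 - 5*n^3/2 - 95*n^2/2 + 145*n + 84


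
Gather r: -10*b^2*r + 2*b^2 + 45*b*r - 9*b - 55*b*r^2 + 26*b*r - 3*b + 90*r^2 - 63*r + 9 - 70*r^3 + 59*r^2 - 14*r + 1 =2*b^2 - 12*b - 70*r^3 + r^2*(149 - 55*b) + r*(-10*b^2 + 71*b - 77) + 10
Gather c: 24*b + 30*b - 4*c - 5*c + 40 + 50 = 54*b - 9*c + 90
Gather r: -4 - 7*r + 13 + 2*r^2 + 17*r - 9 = 2*r^2 + 10*r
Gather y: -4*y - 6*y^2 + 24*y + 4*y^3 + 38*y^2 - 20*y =4*y^3 + 32*y^2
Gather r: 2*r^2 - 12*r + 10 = 2*r^2 - 12*r + 10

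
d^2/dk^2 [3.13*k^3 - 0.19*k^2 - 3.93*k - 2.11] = 18.78*k - 0.38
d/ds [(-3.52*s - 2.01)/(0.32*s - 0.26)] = (0.498688*s - 0.405184)/(0.32*s - 0.26)^3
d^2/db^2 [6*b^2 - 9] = 12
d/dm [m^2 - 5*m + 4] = 2*m - 5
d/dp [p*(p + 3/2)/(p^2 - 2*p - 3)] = (-7*p^2 - 12*p - 9)/(2*(p^4 - 4*p^3 - 2*p^2 + 12*p + 9))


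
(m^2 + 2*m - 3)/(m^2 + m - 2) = (m + 3)/(m + 2)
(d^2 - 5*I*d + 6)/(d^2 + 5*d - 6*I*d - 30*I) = (d + I)/(d + 5)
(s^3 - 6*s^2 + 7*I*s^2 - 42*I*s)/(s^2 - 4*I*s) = (s^2 + s*(-6 + 7*I) - 42*I)/(s - 4*I)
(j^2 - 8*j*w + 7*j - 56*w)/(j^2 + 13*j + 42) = (j - 8*w)/(j + 6)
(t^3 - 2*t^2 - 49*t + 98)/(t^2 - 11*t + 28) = (t^2 + 5*t - 14)/(t - 4)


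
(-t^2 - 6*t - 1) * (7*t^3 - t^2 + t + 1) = -7*t^5 - 41*t^4 - 2*t^3 - 6*t^2 - 7*t - 1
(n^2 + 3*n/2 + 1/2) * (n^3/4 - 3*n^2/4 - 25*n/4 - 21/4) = n^5/4 - 3*n^4/8 - 29*n^3/4 - 15*n^2 - 11*n - 21/8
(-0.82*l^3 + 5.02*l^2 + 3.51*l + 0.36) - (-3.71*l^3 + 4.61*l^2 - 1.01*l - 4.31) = 2.89*l^3 + 0.409999999999999*l^2 + 4.52*l + 4.67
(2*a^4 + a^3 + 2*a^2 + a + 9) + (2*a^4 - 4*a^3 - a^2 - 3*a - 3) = 4*a^4 - 3*a^3 + a^2 - 2*a + 6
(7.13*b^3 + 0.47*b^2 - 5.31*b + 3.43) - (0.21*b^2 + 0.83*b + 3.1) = 7.13*b^3 + 0.26*b^2 - 6.14*b + 0.33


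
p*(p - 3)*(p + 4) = p^3 + p^2 - 12*p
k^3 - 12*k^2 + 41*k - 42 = (k - 7)*(k - 3)*(k - 2)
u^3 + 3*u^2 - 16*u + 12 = (u - 2)*(u - 1)*(u + 6)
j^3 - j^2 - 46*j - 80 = (j - 8)*(j + 2)*(j + 5)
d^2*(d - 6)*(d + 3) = d^4 - 3*d^3 - 18*d^2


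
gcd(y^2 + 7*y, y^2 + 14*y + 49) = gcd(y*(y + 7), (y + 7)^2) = y + 7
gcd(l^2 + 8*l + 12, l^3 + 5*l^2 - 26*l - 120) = l + 6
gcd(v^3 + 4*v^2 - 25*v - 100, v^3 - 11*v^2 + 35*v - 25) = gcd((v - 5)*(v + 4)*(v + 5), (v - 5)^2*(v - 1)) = v - 5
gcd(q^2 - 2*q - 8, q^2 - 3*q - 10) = q + 2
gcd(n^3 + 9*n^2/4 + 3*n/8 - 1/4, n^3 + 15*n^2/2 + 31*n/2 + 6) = n + 1/2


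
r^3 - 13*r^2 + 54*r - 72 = (r - 6)*(r - 4)*(r - 3)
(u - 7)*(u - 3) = u^2 - 10*u + 21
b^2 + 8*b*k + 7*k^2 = (b + k)*(b + 7*k)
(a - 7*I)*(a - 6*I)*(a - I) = a^3 - 14*I*a^2 - 55*a + 42*I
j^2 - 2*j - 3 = (j - 3)*(j + 1)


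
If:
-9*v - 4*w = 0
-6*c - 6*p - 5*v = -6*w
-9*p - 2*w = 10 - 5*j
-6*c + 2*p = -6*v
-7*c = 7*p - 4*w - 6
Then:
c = 3/302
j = 7637/1510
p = 441/302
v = -72/151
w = 162/151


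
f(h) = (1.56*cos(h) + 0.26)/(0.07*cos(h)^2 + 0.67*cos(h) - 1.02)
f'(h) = (0.14*sin(h)*cos(h) + 0.67*sin(h))*(1.56*cos(h) + 0.26)/(0.07*cos(h)^2 + 0.67*cos(h) - 1.02)^2 - 1.56*sin(h)/(0.07*cos(h)^2 + 0.67*cos(h) - 1.02)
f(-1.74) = 0.00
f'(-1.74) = -1.36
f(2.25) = 0.51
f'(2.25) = 0.70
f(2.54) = 0.67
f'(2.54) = 0.44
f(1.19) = -1.10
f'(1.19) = 2.87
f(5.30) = -1.79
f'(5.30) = -3.85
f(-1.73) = -0.01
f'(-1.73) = -1.38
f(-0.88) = -2.22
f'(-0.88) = -4.43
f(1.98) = 0.28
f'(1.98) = 1.00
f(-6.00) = -5.63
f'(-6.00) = 5.45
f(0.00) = -6.50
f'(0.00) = 0.00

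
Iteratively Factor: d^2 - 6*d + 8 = (d - 4)*(d - 2)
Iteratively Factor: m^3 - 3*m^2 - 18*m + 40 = (m + 4)*(m^2 - 7*m + 10) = (m - 2)*(m + 4)*(m - 5)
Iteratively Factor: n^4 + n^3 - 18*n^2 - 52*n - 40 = (n + 2)*(n^3 - n^2 - 16*n - 20) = (n + 2)^2*(n^2 - 3*n - 10) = (n + 2)^3*(n - 5)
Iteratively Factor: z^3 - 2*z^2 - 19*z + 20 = (z + 4)*(z^2 - 6*z + 5) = (z - 5)*(z + 4)*(z - 1)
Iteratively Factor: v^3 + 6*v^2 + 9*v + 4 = (v + 1)*(v^2 + 5*v + 4) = (v + 1)*(v + 4)*(v + 1)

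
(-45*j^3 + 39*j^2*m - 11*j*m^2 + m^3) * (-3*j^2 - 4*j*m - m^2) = 135*j^5 + 63*j^4*m - 78*j^3*m^2 + 2*j^2*m^3 + 7*j*m^4 - m^5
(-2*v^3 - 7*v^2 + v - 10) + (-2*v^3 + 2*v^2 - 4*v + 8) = -4*v^3 - 5*v^2 - 3*v - 2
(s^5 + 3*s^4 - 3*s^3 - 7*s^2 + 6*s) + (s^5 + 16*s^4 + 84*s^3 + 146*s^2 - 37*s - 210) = 2*s^5 + 19*s^4 + 81*s^3 + 139*s^2 - 31*s - 210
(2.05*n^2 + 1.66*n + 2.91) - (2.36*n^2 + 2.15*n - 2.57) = -0.31*n^2 - 0.49*n + 5.48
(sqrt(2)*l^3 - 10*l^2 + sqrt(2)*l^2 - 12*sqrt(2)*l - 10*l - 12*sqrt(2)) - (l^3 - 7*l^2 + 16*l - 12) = -l^3 + sqrt(2)*l^3 - 3*l^2 + sqrt(2)*l^2 - 26*l - 12*sqrt(2)*l - 12*sqrt(2) + 12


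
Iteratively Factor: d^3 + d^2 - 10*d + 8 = (d - 1)*(d^2 + 2*d - 8) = (d - 1)*(d + 4)*(d - 2)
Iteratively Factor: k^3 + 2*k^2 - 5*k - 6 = (k - 2)*(k^2 + 4*k + 3) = (k - 2)*(k + 1)*(k + 3)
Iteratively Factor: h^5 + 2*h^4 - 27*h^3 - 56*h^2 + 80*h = (h + 4)*(h^4 - 2*h^3 - 19*h^2 + 20*h) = (h + 4)^2*(h^3 - 6*h^2 + 5*h) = h*(h + 4)^2*(h^2 - 6*h + 5) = h*(h - 5)*(h + 4)^2*(h - 1)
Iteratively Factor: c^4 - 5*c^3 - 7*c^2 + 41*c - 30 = (c - 5)*(c^3 - 7*c + 6) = (c - 5)*(c + 3)*(c^2 - 3*c + 2) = (c - 5)*(c - 2)*(c + 3)*(c - 1)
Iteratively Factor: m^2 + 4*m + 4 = (m + 2)*(m + 2)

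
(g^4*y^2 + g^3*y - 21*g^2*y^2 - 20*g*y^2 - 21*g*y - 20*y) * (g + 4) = g^5*y^2 + 4*g^4*y^2 + g^4*y - 21*g^3*y^2 + 4*g^3*y - 104*g^2*y^2 - 21*g^2*y - 80*g*y^2 - 104*g*y - 80*y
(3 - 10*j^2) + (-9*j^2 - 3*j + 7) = -19*j^2 - 3*j + 10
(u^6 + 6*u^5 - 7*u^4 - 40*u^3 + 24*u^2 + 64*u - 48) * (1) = u^6 + 6*u^5 - 7*u^4 - 40*u^3 + 24*u^2 + 64*u - 48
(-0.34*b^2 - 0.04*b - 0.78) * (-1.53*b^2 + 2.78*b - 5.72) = 0.5202*b^4 - 0.884*b^3 + 3.027*b^2 - 1.9396*b + 4.4616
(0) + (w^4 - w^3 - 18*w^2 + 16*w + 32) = w^4 - w^3 - 18*w^2 + 16*w + 32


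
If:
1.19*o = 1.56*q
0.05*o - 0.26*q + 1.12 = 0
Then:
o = 7.55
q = 5.76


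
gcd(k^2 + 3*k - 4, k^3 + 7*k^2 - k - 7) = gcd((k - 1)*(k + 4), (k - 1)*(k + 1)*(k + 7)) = k - 1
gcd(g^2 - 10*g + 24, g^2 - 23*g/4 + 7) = g - 4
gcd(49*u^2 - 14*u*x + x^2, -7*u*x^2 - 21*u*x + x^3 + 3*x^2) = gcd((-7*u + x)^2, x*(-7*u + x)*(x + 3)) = -7*u + x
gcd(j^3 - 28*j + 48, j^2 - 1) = 1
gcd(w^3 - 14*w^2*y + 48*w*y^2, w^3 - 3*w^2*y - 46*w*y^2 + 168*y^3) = -w + 6*y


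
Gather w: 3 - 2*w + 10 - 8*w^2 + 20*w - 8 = -8*w^2 + 18*w + 5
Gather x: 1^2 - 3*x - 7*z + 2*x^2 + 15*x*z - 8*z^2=2*x^2 + x*(15*z - 3) - 8*z^2 - 7*z + 1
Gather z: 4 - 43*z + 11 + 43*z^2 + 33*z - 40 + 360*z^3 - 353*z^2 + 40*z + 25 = 360*z^3 - 310*z^2 + 30*z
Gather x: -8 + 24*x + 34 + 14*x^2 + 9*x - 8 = 14*x^2 + 33*x + 18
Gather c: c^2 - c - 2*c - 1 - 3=c^2 - 3*c - 4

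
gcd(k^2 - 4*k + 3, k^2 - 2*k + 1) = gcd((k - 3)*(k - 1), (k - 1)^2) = k - 1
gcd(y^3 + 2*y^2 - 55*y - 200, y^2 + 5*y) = y + 5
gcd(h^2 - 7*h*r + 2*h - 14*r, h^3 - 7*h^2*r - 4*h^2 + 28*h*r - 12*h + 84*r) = -h^2 + 7*h*r - 2*h + 14*r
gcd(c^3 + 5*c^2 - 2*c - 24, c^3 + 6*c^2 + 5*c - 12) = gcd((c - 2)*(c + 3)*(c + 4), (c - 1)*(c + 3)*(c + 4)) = c^2 + 7*c + 12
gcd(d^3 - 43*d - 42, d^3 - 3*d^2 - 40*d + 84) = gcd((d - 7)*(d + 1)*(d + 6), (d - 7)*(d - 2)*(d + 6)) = d^2 - d - 42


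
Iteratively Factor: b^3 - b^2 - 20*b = (b + 4)*(b^2 - 5*b) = b*(b + 4)*(b - 5)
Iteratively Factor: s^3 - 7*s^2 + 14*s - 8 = (s - 4)*(s^2 - 3*s + 2) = (s - 4)*(s - 1)*(s - 2)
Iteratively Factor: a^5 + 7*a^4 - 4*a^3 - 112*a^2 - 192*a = (a + 4)*(a^4 + 3*a^3 - 16*a^2 - 48*a) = a*(a + 4)*(a^3 + 3*a^2 - 16*a - 48) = a*(a + 4)^2*(a^2 - a - 12) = a*(a - 4)*(a + 4)^2*(a + 3)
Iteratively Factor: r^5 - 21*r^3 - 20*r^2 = (r + 1)*(r^4 - r^3 - 20*r^2) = (r + 1)*(r + 4)*(r^3 - 5*r^2) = r*(r + 1)*(r + 4)*(r^2 - 5*r) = r*(r - 5)*(r + 1)*(r + 4)*(r)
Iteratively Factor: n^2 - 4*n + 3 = (n - 3)*(n - 1)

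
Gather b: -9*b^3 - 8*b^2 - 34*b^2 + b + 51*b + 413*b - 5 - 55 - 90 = -9*b^3 - 42*b^2 + 465*b - 150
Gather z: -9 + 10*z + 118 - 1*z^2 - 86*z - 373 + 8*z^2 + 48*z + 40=7*z^2 - 28*z - 224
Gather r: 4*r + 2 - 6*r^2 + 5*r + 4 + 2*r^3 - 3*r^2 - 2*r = 2*r^3 - 9*r^2 + 7*r + 6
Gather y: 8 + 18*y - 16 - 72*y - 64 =-54*y - 72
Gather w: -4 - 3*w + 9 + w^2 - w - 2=w^2 - 4*w + 3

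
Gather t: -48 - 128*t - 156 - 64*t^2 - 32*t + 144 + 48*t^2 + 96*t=-16*t^2 - 64*t - 60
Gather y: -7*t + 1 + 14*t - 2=7*t - 1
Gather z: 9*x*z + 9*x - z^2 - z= 9*x - z^2 + z*(9*x - 1)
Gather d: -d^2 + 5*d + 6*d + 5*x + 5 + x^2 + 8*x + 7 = -d^2 + 11*d + x^2 + 13*x + 12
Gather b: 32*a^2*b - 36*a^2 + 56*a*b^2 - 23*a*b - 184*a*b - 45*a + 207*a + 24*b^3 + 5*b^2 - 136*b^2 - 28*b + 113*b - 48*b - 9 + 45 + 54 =-36*a^2 + 162*a + 24*b^3 + b^2*(56*a - 131) + b*(32*a^2 - 207*a + 37) + 90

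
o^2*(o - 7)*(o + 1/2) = o^4 - 13*o^3/2 - 7*o^2/2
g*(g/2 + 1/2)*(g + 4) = g^3/2 + 5*g^2/2 + 2*g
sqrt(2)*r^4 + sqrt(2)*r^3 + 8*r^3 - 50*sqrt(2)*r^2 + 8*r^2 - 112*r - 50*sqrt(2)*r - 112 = (r - 4*sqrt(2))*(r + sqrt(2))*(r + 7*sqrt(2))*(sqrt(2)*r + sqrt(2))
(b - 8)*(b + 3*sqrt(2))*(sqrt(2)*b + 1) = sqrt(2)*b^3 - 8*sqrt(2)*b^2 + 7*b^2 - 56*b + 3*sqrt(2)*b - 24*sqrt(2)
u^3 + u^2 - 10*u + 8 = (u - 2)*(u - 1)*(u + 4)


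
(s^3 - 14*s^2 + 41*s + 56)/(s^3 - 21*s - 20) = (s^2 - 15*s + 56)/(s^2 - s - 20)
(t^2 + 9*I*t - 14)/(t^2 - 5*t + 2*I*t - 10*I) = (t + 7*I)/(t - 5)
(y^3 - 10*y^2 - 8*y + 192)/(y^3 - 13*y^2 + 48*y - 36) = (y^2 - 4*y - 32)/(y^2 - 7*y + 6)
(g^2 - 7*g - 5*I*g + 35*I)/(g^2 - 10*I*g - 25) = (g - 7)/(g - 5*I)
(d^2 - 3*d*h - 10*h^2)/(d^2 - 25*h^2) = (d + 2*h)/(d + 5*h)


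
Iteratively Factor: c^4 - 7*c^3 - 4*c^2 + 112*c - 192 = (c - 4)*(c^3 - 3*c^2 - 16*c + 48) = (c - 4)^2*(c^2 + c - 12) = (c - 4)^2*(c - 3)*(c + 4)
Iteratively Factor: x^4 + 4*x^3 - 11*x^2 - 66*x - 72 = (x - 4)*(x^3 + 8*x^2 + 21*x + 18) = (x - 4)*(x + 3)*(x^2 + 5*x + 6) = (x - 4)*(x + 3)^2*(x + 2)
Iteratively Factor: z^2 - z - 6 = (z + 2)*(z - 3)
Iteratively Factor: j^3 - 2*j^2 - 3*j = (j)*(j^2 - 2*j - 3) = j*(j + 1)*(j - 3)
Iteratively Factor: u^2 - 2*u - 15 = (u - 5)*(u + 3)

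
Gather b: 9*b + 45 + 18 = 9*b + 63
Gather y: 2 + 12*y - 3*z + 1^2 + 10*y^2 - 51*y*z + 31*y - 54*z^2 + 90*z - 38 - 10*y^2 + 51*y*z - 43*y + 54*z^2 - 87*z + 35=0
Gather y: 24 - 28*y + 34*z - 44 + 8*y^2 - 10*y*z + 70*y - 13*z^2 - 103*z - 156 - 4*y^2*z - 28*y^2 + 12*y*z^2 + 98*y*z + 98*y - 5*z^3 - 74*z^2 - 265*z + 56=y^2*(-4*z - 20) + y*(12*z^2 + 88*z + 140) - 5*z^3 - 87*z^2 - 334*z - 120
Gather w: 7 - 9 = -2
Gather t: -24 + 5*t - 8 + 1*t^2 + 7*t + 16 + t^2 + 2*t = 2*t^2 + 14*t - 16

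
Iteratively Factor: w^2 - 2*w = (w - 2)*(w)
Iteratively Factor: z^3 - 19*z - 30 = (z + 2)*(z^2 - 2*z - 15) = (z + 2)*(z + 3)*(z - 5)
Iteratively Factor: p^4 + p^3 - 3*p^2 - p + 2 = (p + 1)*(p^3 - 3*p + 2) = (p - 1)*(p + 1)*(p^2 + p - 2) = (p - 1)^2*(p + 1)*(p + 2)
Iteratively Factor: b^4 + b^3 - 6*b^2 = (b - 2)*(b^3 + 3*b^2) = (b - 2)*(b + 3)*(b^2) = b*(b - 2)*(b + 3)*(b)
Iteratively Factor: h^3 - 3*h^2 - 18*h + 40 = (h - 2)*(h^2 - h - 20) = (h - 5)*(h - 2)*(h + 4)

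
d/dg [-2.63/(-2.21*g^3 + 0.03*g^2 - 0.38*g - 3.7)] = (-17.4369*g^2 + 0.1578*g - 0.9994)/(2.21*g^3 - 0.03*g^2 + 0.38*g + 3.7)^2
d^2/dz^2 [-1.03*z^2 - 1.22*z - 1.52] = -2.06000000000000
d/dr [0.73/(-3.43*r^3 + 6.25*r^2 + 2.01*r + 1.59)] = (7.5117*r^2 - 9.125*r - 1.4673)/(-3.43*r^3 + 6.25*r^2 + 2.01*r + 1.59)^2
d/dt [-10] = 0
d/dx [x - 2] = 1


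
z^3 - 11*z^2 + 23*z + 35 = (z - 7)*(z - 5)*(z + 1)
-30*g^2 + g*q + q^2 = (-5*g + q)*(6*g + q)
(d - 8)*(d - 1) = d^2 - 9*d + 8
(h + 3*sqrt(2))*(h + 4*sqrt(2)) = h^2 + 7*sqrt(2)*h + 24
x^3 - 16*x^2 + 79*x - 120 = (x - 8)*(x - 5)*(x - 3)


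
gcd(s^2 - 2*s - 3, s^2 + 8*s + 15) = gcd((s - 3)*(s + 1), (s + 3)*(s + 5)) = 1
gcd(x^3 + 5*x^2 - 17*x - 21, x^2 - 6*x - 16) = 1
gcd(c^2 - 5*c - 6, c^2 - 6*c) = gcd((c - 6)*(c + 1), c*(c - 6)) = c - 6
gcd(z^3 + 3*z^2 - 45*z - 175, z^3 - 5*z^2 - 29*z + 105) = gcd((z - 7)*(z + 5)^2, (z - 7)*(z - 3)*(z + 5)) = z^2 - 2*z - 35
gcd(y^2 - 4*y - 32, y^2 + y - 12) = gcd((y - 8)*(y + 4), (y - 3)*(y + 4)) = y + 4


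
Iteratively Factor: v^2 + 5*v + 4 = (v + 1)*(v + 4)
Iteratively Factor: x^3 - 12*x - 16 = (x - 4)*(x^2 + 4*x + 4) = (x - 4)*(x + 2)*(x + 2)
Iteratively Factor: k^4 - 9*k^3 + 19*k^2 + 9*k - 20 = (k - 4)*(k^3 - 5*k^2 - k + 5) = (k - 4)*(k - 1)*(k^2 - 4*k - 5) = (k - 5)*(k - 4)*(k - 1)*(k + 1)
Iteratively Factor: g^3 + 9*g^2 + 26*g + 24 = (g + 3)*(g^2 + 6*g + 8) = (g + 2)*(g + 3)*(g + 4)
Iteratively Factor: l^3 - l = (l)*(l^2 - 1) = l*(l + 1)*(l - 1)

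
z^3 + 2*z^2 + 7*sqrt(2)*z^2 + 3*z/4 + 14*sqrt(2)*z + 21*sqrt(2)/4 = (z + 1/2)*(z + 3/2)*(z + 7*sqrt(2))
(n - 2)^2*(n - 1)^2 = n^4 - 6*n^3 + 13*n^2 - 12*n + 4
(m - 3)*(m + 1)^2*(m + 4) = m^4 + 3*m^3 - 9*m^2 - 23*m - 12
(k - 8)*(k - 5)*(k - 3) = k^3 - 16*k^2 + 79*k - 120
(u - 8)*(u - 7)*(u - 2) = u^3 - 17*u^2 + 86*u - 112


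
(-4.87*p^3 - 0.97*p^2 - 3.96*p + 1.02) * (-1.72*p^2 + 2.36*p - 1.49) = 8.3764*p^5 - 9.8248*p^4 + 11.7783*p^3 - 9.6547*p^2 + 8.3076*p - 1.5198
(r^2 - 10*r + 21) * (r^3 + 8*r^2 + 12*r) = r^5 - 2*r^4 - 47*r^3 + 48*r^2 + 252*r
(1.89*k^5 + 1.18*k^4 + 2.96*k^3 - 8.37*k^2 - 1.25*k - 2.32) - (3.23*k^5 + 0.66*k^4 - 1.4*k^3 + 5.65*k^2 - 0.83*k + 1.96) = -1.34*k^5 + 0.52*k^4 + 4.36*k^3 - 14.02*k^2 - 0.42*k - 4.28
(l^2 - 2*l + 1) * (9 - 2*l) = -2*l^3 + 13*l^2 - 20*l + 9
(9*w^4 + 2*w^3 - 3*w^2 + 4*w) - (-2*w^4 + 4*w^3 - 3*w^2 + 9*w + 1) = 11*w^4 - 2*w^3 - 5*w - 1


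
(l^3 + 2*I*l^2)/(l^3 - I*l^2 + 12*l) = l*(l + 2*I)/(l^2 - I*l + 12)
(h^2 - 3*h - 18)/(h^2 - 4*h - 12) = (h + 3)/(h + 2)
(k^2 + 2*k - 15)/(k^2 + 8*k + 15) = (k - 3)/(k + 3)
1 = 1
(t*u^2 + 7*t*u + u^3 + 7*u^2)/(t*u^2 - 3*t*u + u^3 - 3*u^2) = (u + 7)/(u - 3)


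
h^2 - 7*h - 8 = (h - 8)*(h + 1)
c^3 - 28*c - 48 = (c - 6)*(c + 2)*(c + 4)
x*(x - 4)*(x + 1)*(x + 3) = x^4 - 13*x^2 - 12*x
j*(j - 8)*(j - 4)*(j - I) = j^4 - 12*j^3 - I*j^3 + 32*j^2 + 12*I*j^2 - 32*I*j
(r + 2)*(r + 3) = r^2 + 5*r + 6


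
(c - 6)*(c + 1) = c^2 - 5*c - 6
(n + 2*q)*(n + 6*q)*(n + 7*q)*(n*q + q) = n^4*q + 15*n^3*q^2 + n^3*q + 68*n^2*q^3 + 15*n^2*q^2 + 84*n*q^4 + 68*n*q^3 + 84*q^4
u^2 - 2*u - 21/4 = (u - 7/2)*(u + 3/2)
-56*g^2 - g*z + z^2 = (-8*g + z)*(7*g + z)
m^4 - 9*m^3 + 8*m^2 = m^2*(m - 8)*(m - 1)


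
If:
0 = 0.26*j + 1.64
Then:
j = -6.31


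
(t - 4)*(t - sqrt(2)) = t^2 - 4*t - sqrt(2)*t + 4*sqrt(2)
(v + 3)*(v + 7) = v^2 + 10*v + 21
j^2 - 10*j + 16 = (j - 8)*(j - 2)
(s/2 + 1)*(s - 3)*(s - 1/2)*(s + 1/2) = s^4/2 - s^3/2 - 25*s^2/8 + s/8 + 3/4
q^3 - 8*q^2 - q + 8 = (q - 8)*(q - 1)*(q + 1)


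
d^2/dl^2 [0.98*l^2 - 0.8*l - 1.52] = 1.96000000000000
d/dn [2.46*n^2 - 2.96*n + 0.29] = 4.92*n - 2.96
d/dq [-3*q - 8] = -3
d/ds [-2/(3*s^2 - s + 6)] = 2*(6*s - 1)/(3*s^2 - s + 6)^2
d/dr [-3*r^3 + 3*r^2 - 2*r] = -9*r^2 + 6*r - 2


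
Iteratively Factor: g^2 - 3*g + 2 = (g - 1)*(g - 2)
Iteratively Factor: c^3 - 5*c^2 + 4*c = (c)*(c^2 - 5*c + 4) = c*(c - 1)*(c - 4)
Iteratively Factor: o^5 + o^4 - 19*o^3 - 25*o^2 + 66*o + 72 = (o - 2)*(o^4 + 3*o^3 - 13*o^2 - 51*o - 36) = (o - 4)*(o - 2)*(o^3 + 7*o^2 + 15*o + 9) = (o - 4)*(o - 2)*(o + 1)*(o^2 + 6*o + 9) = (o - 4)*(o - 2)*(o + 1)*(o + 3)*(o + 3)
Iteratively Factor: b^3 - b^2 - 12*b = (b)*(b^2 - b - 12) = b*(b - 4)*(b + 3)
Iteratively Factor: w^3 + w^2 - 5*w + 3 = (w - 1)*(w^2 + 2*w - 3) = (w - 1)*(w + 3)*(w - 1)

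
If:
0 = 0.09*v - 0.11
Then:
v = 1.22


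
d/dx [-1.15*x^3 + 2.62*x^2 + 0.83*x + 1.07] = -3.45*x^2 + 5.24*x + 0.83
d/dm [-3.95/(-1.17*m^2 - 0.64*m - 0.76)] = (-9.243*m - 2.528)/(1.17*m^2 + 0.64*m + 0.76)^2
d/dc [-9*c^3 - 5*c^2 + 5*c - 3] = -27*c^2 - 10*c + 5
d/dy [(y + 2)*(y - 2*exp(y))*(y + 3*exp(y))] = y^2*exp(y) + 3*y^2 - 12*y*exp(2*y) + 4*y*exp(y) + 4*y - 30*exp(2*y) + 2*exp(y)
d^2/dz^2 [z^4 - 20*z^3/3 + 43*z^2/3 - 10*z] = 12*z^2 - 40*z + 86/3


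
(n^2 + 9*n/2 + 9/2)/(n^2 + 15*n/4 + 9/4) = 2*(2*n + 3)/(4*n + 3)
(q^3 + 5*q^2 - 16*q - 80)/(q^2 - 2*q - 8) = (q^2 + 9*q + 20)/(q + 2)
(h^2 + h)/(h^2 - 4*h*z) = (h + 1)/(h - 4*z)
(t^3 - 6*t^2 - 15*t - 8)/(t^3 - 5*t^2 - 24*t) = (t^2 + 2*t + 1)/(t*(t + 3))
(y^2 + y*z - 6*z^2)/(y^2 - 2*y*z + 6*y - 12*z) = (y + 3*z)/(y + 6)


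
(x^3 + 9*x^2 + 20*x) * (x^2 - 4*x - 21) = x^5 + 5*x^4 - 37*x^3 - 269*x^2 - 420*x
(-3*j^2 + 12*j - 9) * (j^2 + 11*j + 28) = -3*j^4 - 21*j^3 + 39*j^2 + 237*j - 252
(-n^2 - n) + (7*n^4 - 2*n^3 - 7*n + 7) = 7*n^4 - 2*n^3 - n^2 - 8*n + 7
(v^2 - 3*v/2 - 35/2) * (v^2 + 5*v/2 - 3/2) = v^4 + v^3 - 91*v^2/4 - 83*v/2 + 105/4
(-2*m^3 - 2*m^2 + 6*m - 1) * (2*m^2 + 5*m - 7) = -4*m^5 - 14*m^4 + 16*m^3 + 42*m^2 - 47*m + 7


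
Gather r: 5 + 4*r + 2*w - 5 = 4*r + 2*w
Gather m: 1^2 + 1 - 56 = -54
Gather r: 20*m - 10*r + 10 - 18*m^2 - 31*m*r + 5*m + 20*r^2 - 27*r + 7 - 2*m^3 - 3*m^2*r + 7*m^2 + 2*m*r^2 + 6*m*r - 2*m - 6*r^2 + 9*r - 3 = -2*m^3 - 11*m^2 + 23*m + r^2*(2*m + 14) + r*(-3*m^2 - 25*m - 28) + 14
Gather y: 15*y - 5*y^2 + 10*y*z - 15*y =-5*y^2 + 10*y*z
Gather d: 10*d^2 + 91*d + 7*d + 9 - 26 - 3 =10*d^2 + 98*d - 20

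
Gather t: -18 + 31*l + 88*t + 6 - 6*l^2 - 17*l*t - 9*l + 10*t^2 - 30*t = -6*l^2 + 22*l + 10*t^2 + t*(58 - 17*l) - 12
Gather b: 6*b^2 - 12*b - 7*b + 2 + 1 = 6*b^2 - 19*b + 3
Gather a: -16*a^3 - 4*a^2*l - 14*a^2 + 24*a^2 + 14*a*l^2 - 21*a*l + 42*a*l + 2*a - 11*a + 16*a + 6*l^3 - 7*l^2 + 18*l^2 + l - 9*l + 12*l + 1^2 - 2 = -16*a^3 + a^2*(10 - 4*l) + a*(14*l^2 + 21*l + 7) + 6*l^3 + 11*l^2 + 4*l - 1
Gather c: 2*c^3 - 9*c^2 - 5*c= 2*c^3 - 9*c^2 - 5*c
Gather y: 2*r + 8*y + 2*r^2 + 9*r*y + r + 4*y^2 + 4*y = 2*r^2 + 3*r + 4*y^2 + y*(9*r + 12)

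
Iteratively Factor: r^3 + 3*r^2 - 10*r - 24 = (r - 3)*(r^2 + 6*r + 8) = (r - 3)*(r + 2)*(r + 4)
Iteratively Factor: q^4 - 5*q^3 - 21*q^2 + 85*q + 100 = (q + 4)*(q^3 - 9*q^2 + 15*q + 25) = (q - 5)*(q + 4)*(q^2 - 4*q - 5) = (q - 5)^2*(q + 4)*(q + 1)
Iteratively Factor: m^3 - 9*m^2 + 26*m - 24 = (m - 3)*(m^2 - 6*m + 8) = (m - 4)*(m - 3)*(m - 2)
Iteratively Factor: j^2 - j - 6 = (j - 3)*(j + 2)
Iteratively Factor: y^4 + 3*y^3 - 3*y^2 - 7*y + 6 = (y - 1)*(y^3 + 4*y^2 + y - 6) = (y - 1)*(y + 3)*(y^2 + y - 2) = (y - 1)^2*(y + 3)*(y + 2)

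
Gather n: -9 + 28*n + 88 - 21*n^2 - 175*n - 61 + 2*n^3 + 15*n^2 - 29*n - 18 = 2*n^3 - 6*n^2 - 176*n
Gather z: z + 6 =z + 6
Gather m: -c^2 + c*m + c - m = -c^2 + c + m*(c - 1)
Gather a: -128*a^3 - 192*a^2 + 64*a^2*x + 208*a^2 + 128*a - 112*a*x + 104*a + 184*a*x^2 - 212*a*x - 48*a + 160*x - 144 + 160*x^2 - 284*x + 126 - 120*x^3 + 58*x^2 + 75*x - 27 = -128*a^3 + a^2*(64*x + 16) + a*(184*x^2 - 324*x + 184) - 120*x^3 + 218*x^2 - 49*x - 45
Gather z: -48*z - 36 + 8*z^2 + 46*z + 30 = 8*z^2 - 2*z - 6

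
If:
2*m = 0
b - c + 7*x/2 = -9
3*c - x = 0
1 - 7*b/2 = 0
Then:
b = 2/7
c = -130/133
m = 0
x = -390/133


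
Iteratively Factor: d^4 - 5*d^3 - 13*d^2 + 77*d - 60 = (d - 5)*(d^3 - 13*d + 12) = (d - 5)*(d + 4)*(d^2 - 4*d + 3) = (d - 5)*(d - 3)*(d + 4)*(d - 1)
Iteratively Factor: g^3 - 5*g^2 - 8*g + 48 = (g - 4)*(g^2 - g - 12) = (g - 4)^2*(g + 3)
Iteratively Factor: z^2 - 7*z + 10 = (z - 2)*(z - 5)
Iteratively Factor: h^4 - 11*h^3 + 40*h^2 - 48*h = (h - 4)*(h^3 - 7*h^2 + 12*h) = h*(h - 4)*(h^2 - 7*h + 12) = h*(h - 4)*(h - 3)*(h - 4)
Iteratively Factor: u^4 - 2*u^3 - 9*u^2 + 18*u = (u + 3)*(u^3 - 5*u^2 + 6*u) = (u - 2)*(u + 3)*(u^2 - 3*u) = u*(u - 2)*(u + 3)*(u - 3)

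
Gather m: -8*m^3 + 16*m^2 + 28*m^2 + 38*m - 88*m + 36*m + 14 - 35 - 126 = -8*m^3 + 44*m^2 - 14*m - 147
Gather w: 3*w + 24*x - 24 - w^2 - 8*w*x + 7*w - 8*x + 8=-w^2 + w*(10 - 8*x) + 16*x - 16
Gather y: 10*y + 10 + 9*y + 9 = 19*y + 19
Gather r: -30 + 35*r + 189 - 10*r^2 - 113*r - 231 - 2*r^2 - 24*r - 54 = -12*r^2 - 102*r - 126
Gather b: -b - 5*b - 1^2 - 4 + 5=-6*b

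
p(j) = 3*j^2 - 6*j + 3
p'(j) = 6*j - 6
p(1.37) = 0.41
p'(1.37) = 2.22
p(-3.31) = 55.73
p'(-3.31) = -25.86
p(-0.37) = 5.63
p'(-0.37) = -8.22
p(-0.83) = 10.05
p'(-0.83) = -10.98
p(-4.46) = 89.43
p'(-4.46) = -32.76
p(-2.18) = 30.34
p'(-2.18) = -19.08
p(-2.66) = 40.19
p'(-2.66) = -21.96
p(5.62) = 64.03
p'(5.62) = 27.72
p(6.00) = 75.00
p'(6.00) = 30.00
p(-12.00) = 507.00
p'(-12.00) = -78.00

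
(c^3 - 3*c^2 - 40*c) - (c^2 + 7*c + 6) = c^3 - 4*c^2 - 47*c - 6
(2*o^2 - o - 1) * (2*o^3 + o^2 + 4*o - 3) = 4*o^5 + 5*o^3 - 11*o^2 - o + 3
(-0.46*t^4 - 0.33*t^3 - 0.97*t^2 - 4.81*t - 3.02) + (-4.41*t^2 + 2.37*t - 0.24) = -0.46*t^4 - 0.33*t^3 - 5.38*t^2 - 2.44*t - 3.26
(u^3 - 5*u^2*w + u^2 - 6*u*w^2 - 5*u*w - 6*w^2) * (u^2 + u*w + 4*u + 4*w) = u^5 - 4*u^4*w + 5*u^4 - 11*u^3*w^2 - 20*u^3*w + 4*u^3 - 6*u^2*w^3 - 55*u^2*w^2 - 16*u^2*w - 30*u*w^3 - 44*u*w^2 - 24*w^3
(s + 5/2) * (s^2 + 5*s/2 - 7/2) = s^3 + 5*s^2 + 11*s/4 - 35/4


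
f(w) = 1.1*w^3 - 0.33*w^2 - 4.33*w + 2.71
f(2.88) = 13.78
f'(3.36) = 30.71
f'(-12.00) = 478.79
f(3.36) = 26.16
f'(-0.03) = -4.31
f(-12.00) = -1893.65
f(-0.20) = 3.55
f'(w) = 3.3*w^2 - 0.66*w - 4.33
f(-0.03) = 2.84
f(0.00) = 2.71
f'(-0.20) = -4.07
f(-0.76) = 5.33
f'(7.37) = 170.05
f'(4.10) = 48.44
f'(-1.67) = 5.98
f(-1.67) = 3.90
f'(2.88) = 21.14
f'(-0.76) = -1.92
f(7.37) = 393.22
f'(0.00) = -4.33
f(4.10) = 55.22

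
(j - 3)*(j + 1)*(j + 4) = j^3 + 2*j^2 - 11*j - 12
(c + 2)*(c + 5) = c^2 + 7*c + 10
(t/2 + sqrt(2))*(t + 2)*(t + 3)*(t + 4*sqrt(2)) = t^4/2 + 5*t^3/2 + 3*sqrt(2)*t^3 + 11*t^2 + 15*sqrt(2)*t^2 + 18*sqrt(2)*t + 40*t + 48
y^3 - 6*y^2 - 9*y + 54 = (y - 6)*(y - 3)*(y + 3)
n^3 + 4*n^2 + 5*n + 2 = (n + 1)^2*(n + 2)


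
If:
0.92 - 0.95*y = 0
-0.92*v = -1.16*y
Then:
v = 1.22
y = 0.97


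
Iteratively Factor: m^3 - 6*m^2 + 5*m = (m - 5)*(m^2 - m) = (m - 5)*(m - 1)*(m)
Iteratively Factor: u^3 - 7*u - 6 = (u - 3)*(u^2 + 3*u + 2) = (u - 3)*(u + 2)*(u + 1)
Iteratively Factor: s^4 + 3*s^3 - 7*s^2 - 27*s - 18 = (s + 2)*(s^3 + s^2 - 9*s - 9) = (s - 3)*(s + 2)*(s^2 + 4*s + 3) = (s - 3)*(s + 1)*(s + 2)*(s + 3)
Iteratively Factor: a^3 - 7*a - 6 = (a + 1)*(a^2 - a - 6) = (a - 3)*(a + 1)*(a + 2)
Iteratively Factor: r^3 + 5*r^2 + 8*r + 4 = (r + 2)*(r^2 + 3*r + 2) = (r + 2)^2*(r + 1)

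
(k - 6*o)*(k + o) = k^2 - 5*k*o - 6*o^2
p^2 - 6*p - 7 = (p - 7)*(p + 1)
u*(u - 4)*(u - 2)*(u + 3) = u^4 - 3*u^3 - 10*u^2 + 24*u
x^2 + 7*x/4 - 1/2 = (x - 1/4)*(x + 2)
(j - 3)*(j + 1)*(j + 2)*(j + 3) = j^4 + 3*j^3 - 7*j^2 - 27*j - 18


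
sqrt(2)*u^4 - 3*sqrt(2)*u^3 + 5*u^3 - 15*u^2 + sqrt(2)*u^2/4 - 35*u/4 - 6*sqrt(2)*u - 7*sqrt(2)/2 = (u - 7/2)*(u + 1/2)*(u + 2*sqrt(2))*(sqrt(2)*u + 1)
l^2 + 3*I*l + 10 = (l - 2*I)*(l + 5*I)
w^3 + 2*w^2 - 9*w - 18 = (w - 3)*(w + 2)*(w + 3)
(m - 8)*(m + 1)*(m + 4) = m^3 - 3*m^2 - 36*m - 32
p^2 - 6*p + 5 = (p - 5)*(p - 1)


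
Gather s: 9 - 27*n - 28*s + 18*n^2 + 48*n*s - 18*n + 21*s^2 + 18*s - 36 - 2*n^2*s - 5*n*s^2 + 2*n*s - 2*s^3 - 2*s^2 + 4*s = 18*n^2 - 45*n - 2*s^3 + s^2*(19 - 5*n) + s*(-2*n^2 + 50*n - 6) - 27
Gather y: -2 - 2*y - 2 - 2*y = -4*y - 4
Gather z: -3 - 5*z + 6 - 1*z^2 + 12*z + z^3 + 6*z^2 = z^3 + 5*z^2 + 7*z + 3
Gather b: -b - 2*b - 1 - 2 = -3*b - 3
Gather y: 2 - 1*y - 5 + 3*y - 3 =2*y - 6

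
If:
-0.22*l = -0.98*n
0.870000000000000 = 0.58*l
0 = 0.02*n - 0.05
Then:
No Solution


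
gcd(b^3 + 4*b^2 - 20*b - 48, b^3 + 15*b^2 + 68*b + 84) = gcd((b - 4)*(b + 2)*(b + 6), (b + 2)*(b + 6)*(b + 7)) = b^2 + 8*b + 12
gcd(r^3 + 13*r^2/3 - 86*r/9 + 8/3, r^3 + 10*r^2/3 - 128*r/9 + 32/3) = r^2 + 14*r/3 - 8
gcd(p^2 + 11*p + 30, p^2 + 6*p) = p + 6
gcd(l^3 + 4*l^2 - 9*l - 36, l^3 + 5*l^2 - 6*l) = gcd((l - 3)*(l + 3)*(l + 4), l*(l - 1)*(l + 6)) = 1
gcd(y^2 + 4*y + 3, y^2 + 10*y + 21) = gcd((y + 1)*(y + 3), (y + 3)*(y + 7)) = y + 3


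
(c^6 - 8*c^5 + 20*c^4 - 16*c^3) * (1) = c^6 - 8*c^5 + 20*c^4 - 16*c^3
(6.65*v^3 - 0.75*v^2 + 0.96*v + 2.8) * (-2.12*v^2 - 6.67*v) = -14.098*v^5 - 42.7655*v^4 + 2.9673*v^3 - 12.3392*v^2 - 18.676*v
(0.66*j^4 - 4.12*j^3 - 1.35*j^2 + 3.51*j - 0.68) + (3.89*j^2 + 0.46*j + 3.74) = 0.66*j^4 - 4.12*j^3 + 2.54*j^2 + 3.97*j + 3.06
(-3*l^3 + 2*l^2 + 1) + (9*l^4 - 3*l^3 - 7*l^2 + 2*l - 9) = 9*l^4 - 6*l^3 - 5*l^2 + 2*l - 8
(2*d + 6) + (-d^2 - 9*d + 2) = -d^2 - 7*d + 8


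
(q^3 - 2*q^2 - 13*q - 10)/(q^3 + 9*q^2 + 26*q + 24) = (q^2 - 4*q - 5)/(q^2 + 7*q + 12)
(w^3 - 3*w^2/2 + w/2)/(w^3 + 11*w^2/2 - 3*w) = (w - 1)/(w + 6)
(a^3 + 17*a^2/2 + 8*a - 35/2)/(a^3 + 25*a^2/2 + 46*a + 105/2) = (a - 1)/(a + 3)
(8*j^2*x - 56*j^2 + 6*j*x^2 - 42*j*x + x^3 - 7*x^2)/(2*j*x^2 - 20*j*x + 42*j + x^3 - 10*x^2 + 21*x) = (4*j + x)/(x - 3)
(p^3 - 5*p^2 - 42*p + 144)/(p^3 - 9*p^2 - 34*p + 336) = (p - 3)/(p - 7)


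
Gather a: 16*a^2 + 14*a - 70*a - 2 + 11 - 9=16*a^2 - 56*a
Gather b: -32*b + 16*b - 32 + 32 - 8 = -16*b - 8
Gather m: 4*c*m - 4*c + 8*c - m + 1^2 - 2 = 4*c + m*(4*c - 1) - 1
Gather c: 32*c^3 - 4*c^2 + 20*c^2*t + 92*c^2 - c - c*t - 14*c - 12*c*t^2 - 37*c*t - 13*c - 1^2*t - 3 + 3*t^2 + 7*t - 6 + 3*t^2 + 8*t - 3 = 32*c^3 + c^2*(20*t + 88) + c*(-12*t^2 - 38*t - 28) + 6*t^2 + 14*t - 12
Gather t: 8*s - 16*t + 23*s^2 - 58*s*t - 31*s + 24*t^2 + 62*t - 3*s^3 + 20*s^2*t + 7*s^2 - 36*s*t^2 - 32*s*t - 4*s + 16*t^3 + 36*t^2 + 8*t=-3*s^3 + 30*s^2 - 27*s + 16*t^3 + t^2*(60 - 36*s) + t*(20*s^2 - 90*s + 54)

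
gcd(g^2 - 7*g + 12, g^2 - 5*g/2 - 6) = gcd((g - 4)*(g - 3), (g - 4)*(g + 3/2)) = g - 4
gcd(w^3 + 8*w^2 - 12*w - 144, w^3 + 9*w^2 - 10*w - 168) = w^2 + 2*w - 24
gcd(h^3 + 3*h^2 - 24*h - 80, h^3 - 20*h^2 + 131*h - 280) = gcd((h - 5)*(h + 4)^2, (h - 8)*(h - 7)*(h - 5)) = h - 5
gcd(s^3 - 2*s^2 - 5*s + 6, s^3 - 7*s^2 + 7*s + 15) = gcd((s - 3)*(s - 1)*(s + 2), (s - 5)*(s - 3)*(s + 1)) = s - 3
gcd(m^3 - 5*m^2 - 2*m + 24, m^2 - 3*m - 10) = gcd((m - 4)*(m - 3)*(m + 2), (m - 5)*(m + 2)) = m + 2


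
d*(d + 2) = d^2 + 2*d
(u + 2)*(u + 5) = u^2 + 7*u + 10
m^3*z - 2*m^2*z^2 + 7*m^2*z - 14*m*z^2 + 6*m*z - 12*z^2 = (m + 6)*(m - 2*z)*(m*z + z)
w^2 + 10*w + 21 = (w + 3)*(w + 7)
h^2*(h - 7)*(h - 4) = h^4 - 11*h^3 + 28*h^2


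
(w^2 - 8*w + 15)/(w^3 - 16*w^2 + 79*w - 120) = 1/(w - 8)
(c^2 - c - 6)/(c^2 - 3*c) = (c + 2)/c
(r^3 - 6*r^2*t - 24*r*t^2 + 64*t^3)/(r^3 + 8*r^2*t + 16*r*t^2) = (r^2 - 10*r*t + 16*t^2)/(r*(r + 4*t))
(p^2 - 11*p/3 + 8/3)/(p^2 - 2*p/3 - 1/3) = (3*p - 8)/(3*p + 1)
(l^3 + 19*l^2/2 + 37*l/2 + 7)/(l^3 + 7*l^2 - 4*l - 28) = (l + 1/2)/(l - 2)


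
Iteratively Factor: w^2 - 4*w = (w)*(w - 4)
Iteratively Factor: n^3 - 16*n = (n + 4)*(n^2 - 4*n) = (n - 4)*(n + 4)*(n)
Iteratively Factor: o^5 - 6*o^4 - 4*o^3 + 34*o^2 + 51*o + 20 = (o + 1)*(o^4 - 7*o^3 + 3*o^2 + 31*o + 20) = (o - 4)*(o + 1)*(o^3 - 3*o^2 - 9*o - 5) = (o - 4)*(o + 1)^2*(o^2 - 4*o - 5) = (o - 4)*(o + 1)^3*(o - 5)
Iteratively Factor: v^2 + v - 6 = (v - 2)*(v + 3)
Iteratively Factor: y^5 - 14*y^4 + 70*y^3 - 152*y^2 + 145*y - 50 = (y - 2)*(y^4 - 12*y^3 + 46*y^2 - 60*y + 25) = (y - 2)*(y - 1)*(y^3 - 11*y^2 + 35*y - 25) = (y - 5)*(y - 2)*(y - 1)*(y^2 - 6*y + 5) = (y - 5)^2*(y - 2)*(y - 1)*(y - 1)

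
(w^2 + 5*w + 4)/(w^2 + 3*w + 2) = (w + 4)/(w + 2)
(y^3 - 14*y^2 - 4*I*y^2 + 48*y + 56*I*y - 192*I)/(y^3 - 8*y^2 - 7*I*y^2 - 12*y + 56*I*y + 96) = (y - 6)/(y - 3*I)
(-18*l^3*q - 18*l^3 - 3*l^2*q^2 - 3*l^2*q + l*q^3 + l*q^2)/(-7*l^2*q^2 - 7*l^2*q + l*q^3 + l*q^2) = (-18*l^2 - 3*l*q + q^2)/(q*(-7*l + q))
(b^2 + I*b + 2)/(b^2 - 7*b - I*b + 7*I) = (b + 2*I)/(b - 7)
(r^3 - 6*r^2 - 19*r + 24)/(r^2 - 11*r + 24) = (r^2 + 2*r - 3)/(r - 3)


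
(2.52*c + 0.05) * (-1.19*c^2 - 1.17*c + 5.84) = -2.9988*c^3 - 3.0079*c^2 + 14.6583*c + 0.292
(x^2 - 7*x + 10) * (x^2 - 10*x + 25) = x^4 - 17*x^3 + 105*x^2 - 275*x + 250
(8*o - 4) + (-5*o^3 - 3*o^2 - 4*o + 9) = -5*o^3 - 3*o^2 + 4*o + 5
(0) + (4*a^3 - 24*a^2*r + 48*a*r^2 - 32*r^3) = 4*a^3 - 24*a^2*r + 48*a*r^2 - 32*r^3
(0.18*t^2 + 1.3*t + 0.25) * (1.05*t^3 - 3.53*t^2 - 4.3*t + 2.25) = 0.189*t^5 + 0.7296*t^4 - 5.1005*t^3 - 6.0675*t^2 + 1.85*t + 0.5625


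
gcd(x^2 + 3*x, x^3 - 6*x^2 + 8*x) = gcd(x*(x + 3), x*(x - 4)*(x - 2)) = x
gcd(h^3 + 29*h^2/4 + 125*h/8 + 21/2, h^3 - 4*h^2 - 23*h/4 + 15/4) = h + 3/2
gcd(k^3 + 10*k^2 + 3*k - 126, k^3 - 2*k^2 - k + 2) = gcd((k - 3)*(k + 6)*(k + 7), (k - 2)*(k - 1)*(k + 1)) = 1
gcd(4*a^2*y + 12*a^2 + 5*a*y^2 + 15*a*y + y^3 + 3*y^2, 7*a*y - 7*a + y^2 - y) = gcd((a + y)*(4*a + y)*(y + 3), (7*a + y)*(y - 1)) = 1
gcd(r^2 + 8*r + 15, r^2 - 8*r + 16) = 1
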